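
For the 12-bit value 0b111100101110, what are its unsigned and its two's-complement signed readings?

Unsigned: 111100101110 = 3886.
Signed: MSB=1 → 3886 − 4096 = -210.

unsigned = 3886, signed = -210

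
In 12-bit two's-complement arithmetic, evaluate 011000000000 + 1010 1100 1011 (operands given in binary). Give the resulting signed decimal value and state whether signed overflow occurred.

011000000000 = 1536 (signed)
1010 1100 1011 → 101011001011 = -1333 (signed)
  011000000000
+ 101011001011
= 000011001011  (discard carry-out 1)
Result 000011001011: MSB = 0 → value 203.
Addends have opposite signs, so signed overflow cannot occur.

203; no overflow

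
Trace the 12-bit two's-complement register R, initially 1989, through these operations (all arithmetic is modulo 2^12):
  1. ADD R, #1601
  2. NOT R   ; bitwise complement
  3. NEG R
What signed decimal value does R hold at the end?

Start: R = 1989 = 011111000101.
R = 1989 + 1601 = 3590; wraps to -506 = 111000000110
R = NOT 111000000110 = 000111111001 = 505
R = −(505) = -505 = 111000000111

-505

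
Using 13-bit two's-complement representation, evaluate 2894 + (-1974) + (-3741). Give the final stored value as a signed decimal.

2894 + (-1974) = 920 (0001110011000)
920 + (-3741) = -2821 (1010011111011)

-2821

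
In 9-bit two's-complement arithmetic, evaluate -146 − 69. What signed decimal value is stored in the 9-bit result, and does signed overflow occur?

-215; no overflow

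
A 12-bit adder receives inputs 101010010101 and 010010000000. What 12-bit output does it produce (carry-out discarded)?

111100010101

  101010010101
+ 010010000000
= 111100010101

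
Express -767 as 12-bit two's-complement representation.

110100000001

|-767| = 767 = 001011111111 in 12 bits.
Invert the bits: 110100000000. Add 1: 110100000001.
Check: 110100000001 reads as 3329 − 4096 = -767.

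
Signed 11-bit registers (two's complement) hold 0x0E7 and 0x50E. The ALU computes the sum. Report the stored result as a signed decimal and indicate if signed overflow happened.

-523; no overflow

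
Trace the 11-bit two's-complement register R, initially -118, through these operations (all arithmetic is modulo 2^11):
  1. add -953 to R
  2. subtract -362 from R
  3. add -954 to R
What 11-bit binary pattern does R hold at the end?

Start: R = -118 = 11110001010.
R = -118 + (-953) = -1071; wraps to 977 = 01111010001
R = 977 − (-362) = 1339; wraps to -709 = 10100111011
R = -709 + (-954) = -1663; wraps to 385 = 00110000001

00110000001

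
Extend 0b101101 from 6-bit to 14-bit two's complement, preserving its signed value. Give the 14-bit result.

MSB of 101101 is 1; replicate it into the new high bits.
11111111|101101 → 11111111101101 (still -19).

11111111101101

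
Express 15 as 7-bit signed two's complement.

15 is non-negative, so write it directly in 7 bits: 0001111.

0001111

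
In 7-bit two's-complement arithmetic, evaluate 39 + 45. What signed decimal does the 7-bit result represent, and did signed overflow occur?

-44; overflow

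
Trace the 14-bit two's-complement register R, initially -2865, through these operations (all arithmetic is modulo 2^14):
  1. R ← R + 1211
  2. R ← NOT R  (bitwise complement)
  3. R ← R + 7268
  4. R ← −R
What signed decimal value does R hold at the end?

7463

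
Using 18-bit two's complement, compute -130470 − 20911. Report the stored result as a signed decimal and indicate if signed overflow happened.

110763; overflow

-130470 → 100000001001011010
20911 → 000101000110101111
Subtract via negate-and-add: invert 000101000110101111 + 1 = 111010111001010001 (i.e. -20911).
  100000001001011010
+ 111010111001010001
= 011011000010101011  (discard carry-out 1)
Result 011011000010101011: MSB = 0 → value 110763.
Both addends (after negating the subtrahend) are negative but the stored result is non-negative: signed overflow. The true value -130470 − 20911 = -151381 lies outside [-131072, 131071].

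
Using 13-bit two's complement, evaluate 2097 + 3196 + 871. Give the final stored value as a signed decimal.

-2028

2097 + 3196 = 5293 → wraps to -2899 (1010010101101)
-2899 + 871 = -2028 (1100000010100)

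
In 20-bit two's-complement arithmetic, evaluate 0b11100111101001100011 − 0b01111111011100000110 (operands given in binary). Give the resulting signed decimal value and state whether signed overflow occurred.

0b11100111101001100011 → 11100111101001100011 = -99741 (signed)
0b01111111011100000110 → 01111111011100000110 = 521990 (signed)
Subtract via negate-and-add: invert 01111111011100000110 + 1 = 10000000100011111010 (i.e. -521990).
  11100111101001100011
+ 10000000100011111010
= 01101000001101011101  (discard carry-out 1)
Result 01101000001101011101: MSB = 0 → value 426845.
Both addends (after negating the subtrahend) are negative but the stored result is non-negative: signed overflow. The true value -99741 − 521990 = -621731 lies outside [-524288, 524287].

426845; overflow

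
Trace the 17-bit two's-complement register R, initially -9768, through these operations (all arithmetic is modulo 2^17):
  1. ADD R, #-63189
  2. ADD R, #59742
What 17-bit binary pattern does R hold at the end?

Start: R = -9768 = 11101100111011000.
R = -9768 + (-63189) = -72957; wraps to 58115 = 01110001100000011
R = 58115 + 59742 = 117857; wraps to -13215 = 11100110001100001

11100110001100001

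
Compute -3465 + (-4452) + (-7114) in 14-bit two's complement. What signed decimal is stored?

-3465 + (-4452) = -7917 (10000100010011)
-7917 + (-7114) = -15031 → wraps to 1353 (00010101001001)

1353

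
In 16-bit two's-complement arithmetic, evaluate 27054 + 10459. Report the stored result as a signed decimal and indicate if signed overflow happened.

-28023; overflow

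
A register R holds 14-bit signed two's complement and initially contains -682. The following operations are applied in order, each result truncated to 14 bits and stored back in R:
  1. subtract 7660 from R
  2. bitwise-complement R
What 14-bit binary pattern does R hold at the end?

10000010010101

Start: R = -682 = 11110101010110.
R = -682 − 7660 = -8342; wraps to 8042 = 01111101101010
R = NOT 01111101101010 = 10000010010101 = -8043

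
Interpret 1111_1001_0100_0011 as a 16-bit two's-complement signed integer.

-1725

MSB is 1, so the value is negative.
Invert: 0000011010111100. Add 1: 0000011010111101 = 1725. So the value is −1725.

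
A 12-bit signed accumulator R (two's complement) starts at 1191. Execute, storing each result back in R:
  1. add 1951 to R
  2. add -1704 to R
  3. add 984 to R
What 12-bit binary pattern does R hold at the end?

Start: R = 1191 = 010010100111.
R = 1191 + 1951 = 3142; wraps to -954 = 110001000110
R = -954 + (-1704) = -2658; wraps to 1438 = 010110011110
R = 1438 + 984 = 2422; wraps to -1674 = 100101110110

100101110110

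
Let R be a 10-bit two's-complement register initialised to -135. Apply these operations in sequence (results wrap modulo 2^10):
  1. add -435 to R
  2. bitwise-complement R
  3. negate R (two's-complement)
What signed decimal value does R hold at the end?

Start: R = -135 = 1101111001.
R = -135 + (-435) = -570; wraps to 454 = 0111000110
R = NOT 0111000110 = 1000111001 = -455
R = −(-455) = 455 = 0111000111

455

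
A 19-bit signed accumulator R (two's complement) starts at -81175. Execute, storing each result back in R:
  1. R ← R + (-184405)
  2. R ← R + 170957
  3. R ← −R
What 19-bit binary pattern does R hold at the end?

Start: R = -81175 = 1101100001011101001.
R = -81175 + (-184405) = -265580; wraps to 258708 = 0111111001010010100
R = 258708 + 170957 = 429665; wraps to -94623 = 1101000111001100001
R = −(-94623) = 94623 = 0010111000110011111

0010111000110011111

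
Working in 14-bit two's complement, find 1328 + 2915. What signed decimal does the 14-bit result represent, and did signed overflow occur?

4243; no overflow

1328 → 00010100110000
2915 → 00101101100011
  00010100110000
+ 00101101100011
= 01000010010011
Result 01000010010011: MSB = 0 → value 4243.
Both addends are non-negative and so is the stored result: no signed overflow.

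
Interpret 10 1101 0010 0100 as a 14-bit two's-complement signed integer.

-4828

MSB is 1, so the value is negative.
Invert: 01001011011011. Add 1: 01001011011100 = 4828. So the value is −4828.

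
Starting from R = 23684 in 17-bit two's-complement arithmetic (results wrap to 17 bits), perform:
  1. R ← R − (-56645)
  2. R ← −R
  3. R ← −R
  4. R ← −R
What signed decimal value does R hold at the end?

Start: R = 23684 = 00101110010000100.
R = 23684 − (-56645) = 80329; wraps to -50743 = 10011100111001001
R = −(-50743) = 50743 = 01100011000110111
R = −(50743) = -50743 = 10011100111001001
R = −(-50743) = 50743 = 01100011000110111

50743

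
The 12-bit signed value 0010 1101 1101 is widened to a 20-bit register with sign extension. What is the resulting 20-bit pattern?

MSB of 001011011101 is 0; replicate it into the new high bits.
00000000|001011011101 → 00000000001011011101 (still 733).

00000000001011011101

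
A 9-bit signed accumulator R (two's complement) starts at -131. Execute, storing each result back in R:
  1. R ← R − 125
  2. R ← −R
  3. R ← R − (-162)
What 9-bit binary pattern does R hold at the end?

110100010

Start: R = -131 = 101111101.
R = -131 − 125 = -256 = 100000000
R = −(-256) = 256; wraps to -256 = 100000000
R = -256 − (-162) = -94 = 110100010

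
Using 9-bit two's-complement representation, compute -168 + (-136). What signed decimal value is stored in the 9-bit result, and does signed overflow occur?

-168 → 101011000
-136 → 101111000
  101011000
+ 101111000
= 011010000  (discard carry-out 1)
Result 011010000: MSB = 0 → value 208.
Both addends are negative but the stored result is non-negative: signed overflow. The true value -168 + (-136) = -304 lies outside [-256, 255].

208; overflow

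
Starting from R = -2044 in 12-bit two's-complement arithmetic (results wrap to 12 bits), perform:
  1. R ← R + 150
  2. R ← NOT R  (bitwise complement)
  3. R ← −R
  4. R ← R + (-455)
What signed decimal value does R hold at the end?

1748

Start: R = -2044 = 100000000100.
R = -2044 + 150 = -1894 = 100010011010
R = NOT 100010011010 = 011101100101 = 1893
R = −(1893) = -1893 = 100010011011
R = -1893 + (-455) = -2348; wraps to 1748 = 011011010100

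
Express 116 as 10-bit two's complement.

116 is non-negative, so write it directly in 10 bits: 0001110100.

0001110100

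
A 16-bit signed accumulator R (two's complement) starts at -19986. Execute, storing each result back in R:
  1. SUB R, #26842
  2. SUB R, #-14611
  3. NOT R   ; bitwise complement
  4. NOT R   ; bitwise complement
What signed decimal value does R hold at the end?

-32217

Start: R = -19986 = 1011000111101110.
R = -19986 − 26842 = -46828; wraps to 18708 = 0100100100010100
R = 18708 − (-14611) = 33319; wraps to -32217 = 1000001000100111
R = NOT 1000001000100111 = 0111110111011000 = 32216
R = NOT 0111110111011000 = 1000001000100111 = -32217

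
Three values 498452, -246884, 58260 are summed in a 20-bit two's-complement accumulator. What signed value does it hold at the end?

309828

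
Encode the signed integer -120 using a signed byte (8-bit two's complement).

10001000

|-120| = 120 = 01111000 in 8 bits.
Invert the bits: 10000111. Add 1: 10001000.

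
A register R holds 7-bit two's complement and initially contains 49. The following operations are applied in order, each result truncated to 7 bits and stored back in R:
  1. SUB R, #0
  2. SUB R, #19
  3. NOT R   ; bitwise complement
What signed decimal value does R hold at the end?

-31

Start: R = 49 = 0110001.
R = 49 − 0 = 49 = 0110001
R = 49 − 19 = 30 = 0011110
R = NOT 0011110 = 1100001 = -31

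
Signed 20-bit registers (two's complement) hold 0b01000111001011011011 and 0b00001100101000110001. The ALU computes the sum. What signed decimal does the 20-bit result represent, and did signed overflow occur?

0b01000111001011011011 → 01000111001011011011 = 291547 (signed)
0b00001100101000110001 → 00001100101000110001 = 51761 (signed)
  01000111001011011011
+ 00001100101000110001
= 01010011110100001100
Result 01010011110100001100: MSB = 0 → value 343308.
Both addends are non-negative and so is the stored result: no signed overflow.

343308; no overflow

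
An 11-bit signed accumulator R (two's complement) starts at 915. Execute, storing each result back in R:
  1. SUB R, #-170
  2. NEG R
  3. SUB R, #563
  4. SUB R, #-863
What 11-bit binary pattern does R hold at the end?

Start: R = 915 = 01110010011.
R = 915 − (-170) = 1085; wraps to -963 = 10000111101
R = −(-963) = 963 = 01111000011
R = 963 − 563 = 400 = 00110010000
R = 400 − (-863) = 1263; wraps to -785 = 10011101111

10011101111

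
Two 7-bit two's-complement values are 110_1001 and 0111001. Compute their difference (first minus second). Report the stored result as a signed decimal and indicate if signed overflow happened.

110_1001 → 1101001 = -23 (signed)
0111001 = 57 (signed)
Subtract via negate-and-add: invert 0111001 + 1 = 1000111 (i.e. -57).
  1101001
+ 1000111
= 0110000  (discard carry-out 1)
Result 0110000: MSB = 0 → value 48.
Both addends (after negating the subtrahend) are negative but the stored result is non-negative: signed overflow. The true value -23 − 57 = -80 lies outside [-64, 63].

48; overflow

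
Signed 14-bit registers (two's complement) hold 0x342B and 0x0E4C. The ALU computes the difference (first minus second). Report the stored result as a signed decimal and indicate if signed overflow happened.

-6689; no overflow

0x342B = 11010000101011 = -3029 (signed)
0x0E4C = 00111001001100 = 3660 (signed)
Subtract via negate-and-add: invert 00111001001100 + 1 = 11000110110100 (i.e. -3660).
  11010000101011
+ 11000110110100
= 10010111011111  (discard carry-out 1)
Result 10010111011111: MSB = 1 → 9695 − 16384 = -6689.
Both addends (after negating the subtrahend) are negative and so is the stored result: no signed overflow.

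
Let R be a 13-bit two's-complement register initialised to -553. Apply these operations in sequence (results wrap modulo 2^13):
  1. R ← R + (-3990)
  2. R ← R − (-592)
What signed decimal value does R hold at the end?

Start: R = -553 = 1110111010111.
R = -553 + (-3990) = -4543; wraps to 3649 = 0111001000001
R = 3649 − (-592) = 4241; wraps to -3951 = 1000010010001

-3951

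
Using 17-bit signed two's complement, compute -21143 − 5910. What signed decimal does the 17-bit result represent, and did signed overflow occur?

-27053; no overflow

-21143 → 11010110101101001
5910 → 00001011100010110
Subtract via negate-and-add: invert 00001011100010110 + 1 = 11110100011101010 (i.e. -5910).
  11010110101101001
+ 11110100011101010
= 11001011001010011  (discard carry-out 1)
Result 11001011001010011: MSB = 1 → 104019 − 131072 = -27053.
Both addends (after negating the subtrahend) are negative and so is the stored result: no signed overflow.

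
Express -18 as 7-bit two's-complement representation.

1101110

|-18| = 18 = 0010010 in 7 bits.
Invert the bits: 1101101. Add 1: 1101110.
Check: 1101110 reads as 110 − 128 = -18.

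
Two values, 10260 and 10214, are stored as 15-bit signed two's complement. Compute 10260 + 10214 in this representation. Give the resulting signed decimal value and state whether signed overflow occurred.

10260 → 010100000010100
10214 → 010011111100110
  010100000010100
+ 010011111100110
= 100111111111010
Result 100111111111010: MSB = 1 → 20474 − 32768 = -12294.
Both addends are non-negative but the stored result is negative: signed overflow. The true value 10260 + 10214 = 20474 lies outside [-16384, 16383].

-12294; overflow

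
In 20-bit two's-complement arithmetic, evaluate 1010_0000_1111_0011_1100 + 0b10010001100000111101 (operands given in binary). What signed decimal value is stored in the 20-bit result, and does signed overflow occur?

206713; overflow

1010_0000_1111_0011_1100 → 10100000111100111100 = -389316 (signed)
0b10010001100000111101 → 10010001100000111101 = -452547 (signed)
  10100000111100111100
+ 10010001100000111101
= 00110010011101111001  (discard carry-out 1)
Result 00110010011101111001: MSB = 0 → value 206713.
Both addends are negative but the stored result is non-negative: signed overflow. The true value -389316 + (-452547) = -841863 lies outside [-524288, 524287].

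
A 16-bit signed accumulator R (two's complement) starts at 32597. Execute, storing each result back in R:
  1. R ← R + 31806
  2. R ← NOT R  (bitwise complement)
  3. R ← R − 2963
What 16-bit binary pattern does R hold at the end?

Start: R = 32597 = 0111111101010101.
R = 32597 + 31806 = 64403; wraps to -1133 = 1111101110010011
R = NOT 1111101110010011 = 0000010001101100 = 1132
R = 1132 − 2963 = -1831 = 1111100011011001

1111100011011001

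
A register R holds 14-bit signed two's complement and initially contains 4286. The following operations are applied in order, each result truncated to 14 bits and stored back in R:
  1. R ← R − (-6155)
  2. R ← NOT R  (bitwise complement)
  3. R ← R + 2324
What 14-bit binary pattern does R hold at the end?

Start: R = 4286 = 01000010111110.
R = 4286 − (-6155) = 10441; wraps to -5943 = 10100011001001
R = NOT 10100011001001 = 01011100110110 = 5942
R = 5942 + 2324 = 8266; wraps to -8118 = 10000001001010

10000001001010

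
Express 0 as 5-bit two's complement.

00000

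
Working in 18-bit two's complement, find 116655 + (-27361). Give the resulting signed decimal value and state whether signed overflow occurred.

89294; no overflow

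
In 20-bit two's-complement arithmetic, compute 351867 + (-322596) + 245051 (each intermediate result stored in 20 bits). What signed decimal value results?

274322

351867 + (-322596) = 29271 (00000111001001010111)
29271 + 245051 = 274322 (01000010111110010010)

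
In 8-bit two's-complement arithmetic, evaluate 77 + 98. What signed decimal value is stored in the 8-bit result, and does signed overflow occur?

77 → 01001101
98 → 01100010
  01001101
+ 01100010
= 10101111
Result 10101111: MSB = 1 → 175 − 256 = -81.
Both addends are non-negative but the stored result is negative: signed overflow. The true value 77 + 98 = 175 lies outside [-128, 127].

-81; overflow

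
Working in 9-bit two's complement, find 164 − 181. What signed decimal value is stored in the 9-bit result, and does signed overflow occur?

-17; no overflow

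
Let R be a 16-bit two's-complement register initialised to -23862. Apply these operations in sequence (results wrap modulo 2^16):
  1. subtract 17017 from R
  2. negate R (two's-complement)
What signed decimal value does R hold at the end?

-24657

Start: R = -23862 = 1010001011001010.
R = -23862 − 17017 = -40879; wraps to 24657 = 0110000001010001
R = −(24657) = -24657 = 1001111110101111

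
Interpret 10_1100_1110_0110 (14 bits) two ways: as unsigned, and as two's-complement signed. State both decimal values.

Unsigned: 10110011100110 = 11494.
Signed: MSB=1 → 11494 − 16384 = -4890.

unsigned = 11494, signed = -4890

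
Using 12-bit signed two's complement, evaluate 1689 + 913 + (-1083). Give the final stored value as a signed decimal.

1519

1689 + 913 = 2602 → wraps to -1494 (101000101010)
-1494 + (-1083) = -2577 → wraps to 1519 (010111101111)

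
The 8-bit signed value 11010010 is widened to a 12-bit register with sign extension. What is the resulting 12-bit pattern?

MSB of 11010010 is 1; replicate it into the new high bits.
1111|11010010 → 111111010010 (still -46).

111111010010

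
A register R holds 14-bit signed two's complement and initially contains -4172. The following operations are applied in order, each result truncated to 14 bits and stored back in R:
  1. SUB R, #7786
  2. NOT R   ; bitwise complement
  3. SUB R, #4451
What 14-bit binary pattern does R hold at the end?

Start: R = -4172 = 10111110110100.
R = -4172 − 7786 = -11958; wraps to 4426 = 01000101001010
R = NOT 01000101001010 = 10111010110101 = -4427
R = -4427 − 4451 = -8878; wraps to 7506 = 01110101010010

01110101010010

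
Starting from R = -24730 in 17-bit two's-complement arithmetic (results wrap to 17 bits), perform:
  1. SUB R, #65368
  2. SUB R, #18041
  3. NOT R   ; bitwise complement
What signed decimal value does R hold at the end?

Start: R = -24730 = 11001111101100110.
R = -24730 − 65368 = -90098; wraps to 40974 = 01010000000001110
R = 40974 − 18041 = 22933 = 00101100110010101
R = NOT 00101100110010101 = 11010011001101010 = -22934

-22934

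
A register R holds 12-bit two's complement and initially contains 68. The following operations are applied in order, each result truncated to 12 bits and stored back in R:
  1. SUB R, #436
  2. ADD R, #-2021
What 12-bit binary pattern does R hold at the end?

011010101011

Start: R = 68 = 000001000100.
R = 68 − 436 = -368 = 111010010000
R = -368 + (-2021) = -2389; wraps to 1707 = 011010101011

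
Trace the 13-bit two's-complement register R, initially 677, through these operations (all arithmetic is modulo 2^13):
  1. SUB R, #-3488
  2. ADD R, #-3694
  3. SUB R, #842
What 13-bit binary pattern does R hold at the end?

1111010001101

Start: R = 677 = 0001010100101.
R = 677 − (-3488) = 4165; wraps to -4027 = 1000001000101
R = -4027 + (-3694) = -7721; wraps to 471 = 0000111010111
R = 471 − 842 = -371 = 1111010001101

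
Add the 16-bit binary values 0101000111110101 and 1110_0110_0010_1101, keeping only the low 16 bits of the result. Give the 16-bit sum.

0011100000100010

  0101000111110101
+ 1110011000101101
= 0011100000100010  (discard carry-out 1)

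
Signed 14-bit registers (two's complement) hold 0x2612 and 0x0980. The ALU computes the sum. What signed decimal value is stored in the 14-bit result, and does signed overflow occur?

-4206; no overflow

0x2612 = 10011000010010 = -6638 (signed)
0x0980 = 00100110000000 = 2432 (signed)
  10011000010010
+ 00100110000000
= 10111110010010
Result 10111110010010: MSB = 1 → 12178 − 16384 = -4206.
Addends have opposite signs, so signed overflow cannot occur.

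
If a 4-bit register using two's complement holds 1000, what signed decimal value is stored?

-8

MSB is 1, so the value is negative.
Unsigned reading: 8. Subtract 2^4 = 16: 8 − 16 = -8.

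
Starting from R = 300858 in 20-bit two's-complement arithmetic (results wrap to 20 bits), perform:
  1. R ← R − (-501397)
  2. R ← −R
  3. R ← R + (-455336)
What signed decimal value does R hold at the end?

-209015

Start: R = 300858 = 01001001011100111010.
R = 300858 − (-501397) = 802255; wraps to -246321 = 11000011110111001111
R = −(-246321) = 246321 = 00111100001000110001
R = 246321 + (-455336) = -209015 = 11001100111110001001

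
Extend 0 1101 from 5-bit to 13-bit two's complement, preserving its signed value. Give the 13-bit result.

MSB of 01101 is 0; replicate it into the new high bits.
00000000|01101 → 0000000001101 (still 13).

0000000001101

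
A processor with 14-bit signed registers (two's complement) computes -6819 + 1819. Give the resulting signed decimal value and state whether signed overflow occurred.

-5000; no overflow

-6819 → 10010101011101
1819 → 00011100011011
  10010101011101
+ 00011100011011
= 10110001111000
Result 10110001111000: MSB = 1 → 11384 − 16384 = -5000.
Addends have opposite signs, so signed overflow cannot occur.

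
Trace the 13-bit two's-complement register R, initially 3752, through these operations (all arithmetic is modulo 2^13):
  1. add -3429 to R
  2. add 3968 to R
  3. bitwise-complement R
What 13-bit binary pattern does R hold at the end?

0111100111100

Start: R = 3752 = 0111010101000.
R = 3752 + (-3429) = 323 = 0000101000011
R = 323 + 3968 = 4291; wraps to -3901 = 1000011000011
R = NOT 1000011000011 = 0111100111100 = 3900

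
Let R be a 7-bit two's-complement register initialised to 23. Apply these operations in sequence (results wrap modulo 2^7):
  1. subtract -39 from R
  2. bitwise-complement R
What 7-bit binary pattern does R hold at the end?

Start: R = 23 = 0010111.
R = 23 − (-39) = 62 = 0111110
R = NOT 0111110 = 1000001 = -63

1000001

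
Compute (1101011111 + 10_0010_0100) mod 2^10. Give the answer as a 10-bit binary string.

0110000011

  1101011111
+ 1000100100
= 0110000011  (discard carry-out 1)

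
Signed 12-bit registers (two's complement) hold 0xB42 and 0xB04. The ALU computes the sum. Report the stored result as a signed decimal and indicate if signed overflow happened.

1606; overflow

0xB42 = 101101000010 = -1214 (signed)
0xB04 = 101100000100 = -1276 (signed)
  101101000010
+ 101100000100
= 011001000110  (discard carry-out 1)
Result 011001000110: MSB = 0 → value 1606.
Both addends are negative but the stored result is non-negative: signed overflow. The true value -1214 + (-1276) = -2490 lies outside [-2048, 2047].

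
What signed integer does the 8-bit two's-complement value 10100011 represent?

-93

MSB is 1, so the value is negative.
Unsigned reading: 163. Subtract 2^8 = 256: 163 − 256 = -93.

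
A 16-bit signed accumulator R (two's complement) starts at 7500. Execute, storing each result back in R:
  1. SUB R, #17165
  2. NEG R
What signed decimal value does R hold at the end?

9665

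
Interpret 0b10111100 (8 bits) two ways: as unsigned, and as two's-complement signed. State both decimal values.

unsigned = 188, signed = -68

Unsigned: 10111100 = 188.
Signed: MSB=1 → 188 − 256 = -68.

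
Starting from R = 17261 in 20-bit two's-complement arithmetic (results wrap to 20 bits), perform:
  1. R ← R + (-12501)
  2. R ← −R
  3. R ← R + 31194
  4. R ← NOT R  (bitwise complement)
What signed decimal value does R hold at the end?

-26435

Start: R = 17261 = 00000100001101101101.
R = 17261 + (-12501) = 4760 = 00000001001010011000
R = −(4760) = -4760 = 11111110110101101000
R = -4760 + 31194 = 26434 = 00000110011101000010
R = NOT 00000110011101000010 = 11111001100010111101 = -26435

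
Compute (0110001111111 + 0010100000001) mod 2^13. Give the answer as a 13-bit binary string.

  0110001111111
+ 0010100000001
= 1000110000000

1000110000000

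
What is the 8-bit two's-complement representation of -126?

|-126| = 126 = 01111110 in 8 bits.
Invert the bits: 10000001. Add 1: 10000010.

10000010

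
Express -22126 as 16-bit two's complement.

1010100110010010

|-22126| = 22126 = 0101011001101110 in 16 bits.
Invert the bits: 1010100110010001. Add 1: 1010100110010010.
Check: 1010100110010010 reads as 43410 − 65536 = -22126.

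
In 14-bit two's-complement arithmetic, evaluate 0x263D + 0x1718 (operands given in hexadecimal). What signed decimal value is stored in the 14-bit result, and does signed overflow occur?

-683; no overflow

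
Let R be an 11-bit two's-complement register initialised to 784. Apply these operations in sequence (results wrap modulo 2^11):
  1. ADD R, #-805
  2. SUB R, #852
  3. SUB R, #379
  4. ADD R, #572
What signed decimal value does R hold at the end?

-680

Start: R = 784 = 01100010000.
R = 784 + (-805) = -21 = 11111101011
R = -21 − 852 = -873 = 10010010111
R = -873 − 379 = -1252; wraps to 796 = 01100011100
R = 796 + 572 = 1368; wraps to -680 = 10101011000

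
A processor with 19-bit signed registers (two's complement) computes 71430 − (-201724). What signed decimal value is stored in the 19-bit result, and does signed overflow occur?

-251134; overflow

71430 → 0010001011100000110
-201724 → 1001110110000000100
Subtract via negate-and-add: invert 1001110110000000100 + 1 = 0110001001111111100 (i.e. 201724).
  0010001011100000110
+ 0110001001111111100
= 1000010101100000010
Result 1000010101100000010: MSB = 1 → 273154 − 524288 = -251134.
Both addends (after negating the subtrahend) are non-negative but the stored result is negative: signed overflow. The true value 71430 − (-201724) = 273154 lies outside [-262144, 262143].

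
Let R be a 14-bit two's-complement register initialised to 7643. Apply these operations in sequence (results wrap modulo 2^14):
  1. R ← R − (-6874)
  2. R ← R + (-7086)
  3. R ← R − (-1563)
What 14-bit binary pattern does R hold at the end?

Start: R = 7643 = 01110111011011.
R = 7643 − (-6874) = 14517; wraps to -1867 = 11100010110101
R = -1867 + (-7086) = -8953; wraps to 7431 = 01110100000111
R = 7431 − (-1563) = 8994; wraps to -7390 = 10001100100010

10001100100010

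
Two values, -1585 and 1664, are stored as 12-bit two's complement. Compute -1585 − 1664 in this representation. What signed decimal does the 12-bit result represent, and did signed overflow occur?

847; overflow

-1585 → 100111001111
1664 → 011010000000
Subtract via negate-and-add: invert 011010000000 + 1 = 100110000000 (i.e. -1664).
  100111001111
+ 100110000000
= 001101001111  (discard carry-out 1)
Result 001101001111: MSB = 0 → value 847.
Both addends (after negating the subtrahend) are negative but the stored result is non-negative: signed overflow. The true value -1585 − 1664 = -3249 lies outside [-2048, 2047].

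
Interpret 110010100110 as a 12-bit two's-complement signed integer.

MSB is 1, so the value is negative.
Unsigned reading: 3238. Subtract 2^12 = 4096: 3238 − 4096 = -858.

-858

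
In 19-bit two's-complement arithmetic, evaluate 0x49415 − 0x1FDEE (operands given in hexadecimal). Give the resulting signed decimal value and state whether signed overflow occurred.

169511; overflow

0x49415 = 1001001010000010101 = -224235 (signed)
0x1FDEE = 0011111110111101110 = 130542 (signed)
Subtract via negate-and-add: invert 0011111110111101110 + 1 = 1100000001000010010 (i.e. -130542).
  1001001010000010101
+ 1100000001000010010
= 0101001011000100111  (discard carry-out 1)
Result 0101001011000100111: MSB = 0 → value 169511.
Both addends (after negating the subtrahend) are negative but the stored result is non-negative: signed overflow. The true value -224235 − 130542 = -354777 lies outside [-262144, 262143].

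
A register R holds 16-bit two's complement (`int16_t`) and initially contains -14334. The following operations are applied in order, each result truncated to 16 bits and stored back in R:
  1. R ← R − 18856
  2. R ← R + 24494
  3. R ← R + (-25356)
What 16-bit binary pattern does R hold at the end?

0111101011111100

Start: R = -14334 = 1100100000000010.
R = -14334 − 18856 = -33190; wraps to 32346 = 0111111001011010
R = 32346 + 24494 = 56840; wraps to -8696 = 1101111000001000
R = -8696 + (-25356) = -34052; wraps to 31484 = 0111101011111100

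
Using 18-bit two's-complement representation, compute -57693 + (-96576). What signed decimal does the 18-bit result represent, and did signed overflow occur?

107875; overflow

-57693 → 110001111010100011
-96576 → 101000011011000000
  110001111010100011
+ 101000011011000000
= 011010010101100011  (discard carry-out 1)
Result 011010010101100011: MSB = 0 → value 107875.
Both addends are negative but the stored result is non-negative: signed overflow. The true value -57693 + (-96576) = -154269 lies outside [-131072, 131071].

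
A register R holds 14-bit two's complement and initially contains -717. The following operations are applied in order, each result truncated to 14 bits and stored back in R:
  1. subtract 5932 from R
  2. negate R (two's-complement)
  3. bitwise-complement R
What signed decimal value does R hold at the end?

Start: R = -717 = 11110100110011.
R = -717 − 5932 = -6649 = 10011000000111
R = −(-6649) = 6649 = 01100111111001
R = NOT 01100111111001 = 10011000000110 = -6650

-6650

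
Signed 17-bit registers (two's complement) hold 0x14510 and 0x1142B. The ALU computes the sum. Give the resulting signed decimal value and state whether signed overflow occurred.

22843; overflow

0x14510 = 10100010100010000 = -47856 (signed)
0x1142B = 10001010000101011 = -60373 (signed)
  10100010100010000
+ 10001010000101011
= 00101100100111011  (discard carry-out 1)
Result 00101100100111011: MSB = 0 → value 22843.
Both addends are negative but the stored result is non-negative: signed overflow. The true value -47856 + (-60373) = -108229 lies outside [-65536, 65535].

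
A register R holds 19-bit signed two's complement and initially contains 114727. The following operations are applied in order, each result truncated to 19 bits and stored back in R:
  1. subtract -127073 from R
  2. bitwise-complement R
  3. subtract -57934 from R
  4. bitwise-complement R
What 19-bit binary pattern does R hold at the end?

0101100111000111010

Start: R = 114727 = 0011100000000100111.
R = 114727 − (-127073) = 241800 = 0111011000010001000
R = NOT 0111011000010001000 = 1000100111101110111 = -241801
R = -241801 − (-57934) = -183867 = 1010011000111000101
R = NOT 1010011000111000101 = 0101100111000111010 = 183866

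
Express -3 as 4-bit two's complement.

1101

|-3| = 3 = 0011 in 4 bits.
Invert the bits: 1100. Add 1: 1101.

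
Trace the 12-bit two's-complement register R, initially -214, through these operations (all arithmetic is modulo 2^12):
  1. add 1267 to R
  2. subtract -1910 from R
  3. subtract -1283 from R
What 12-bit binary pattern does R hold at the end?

Start: R = -214 = 111100101010.
R = -214 + 1267 = 1053 = 010000011101
R = 1053 − (-1910) = 2963; wraps to -1133 = 101110010011
R = -1133 − (-1283) = 150 = 000010010110

000010010110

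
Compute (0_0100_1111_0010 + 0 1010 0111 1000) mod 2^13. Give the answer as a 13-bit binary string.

  0010011110010
+ 0101001111000
= 0111101101010

0111101101010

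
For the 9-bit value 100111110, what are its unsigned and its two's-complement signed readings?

unsigned = 318, signed = -194

Unsigned: 100111110 = 318.
Signed: MSB=1 → 318 − 512 = -194.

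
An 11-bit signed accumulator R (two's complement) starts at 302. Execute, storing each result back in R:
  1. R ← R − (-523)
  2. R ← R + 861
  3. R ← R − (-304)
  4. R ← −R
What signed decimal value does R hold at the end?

58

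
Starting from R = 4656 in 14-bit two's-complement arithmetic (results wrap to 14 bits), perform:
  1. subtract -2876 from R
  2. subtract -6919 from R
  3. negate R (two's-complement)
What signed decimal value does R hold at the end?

Start: R = 4656 = 01001000110000.
R = 4656 − (-2876) = 7532 = 01110101101100
R = 7532 − (-6919) = 14451; wraps to -1933 = 11100001110011
R = −(-1933) = 1933 = 00011110001101

1933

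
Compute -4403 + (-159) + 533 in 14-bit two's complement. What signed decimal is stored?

-4029

-4403 + (-159) = -4562 (10111000101110)
-4562 + 533 = -4029 (11000001000011)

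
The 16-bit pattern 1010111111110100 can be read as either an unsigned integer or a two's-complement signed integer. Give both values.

Unsigned: 1010111111110100 = 45044.
Signed: MSB=1 → 45044 − 65536 = -20492.

unsigned = 45044, signed = -20492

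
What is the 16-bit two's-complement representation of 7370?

0001110011001010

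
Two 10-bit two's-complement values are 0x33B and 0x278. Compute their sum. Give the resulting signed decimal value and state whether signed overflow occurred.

435; overflow

0x33B = 1100111011 = -197 (signed)
0x278 = 1001111000 = -392 (signed)
  1100111011
+ 1001111000
= 0110110011  (discard carry-out 1)
Result 0110110011: MSB = 0 → value 435.
Both addends are negative but the stored result is non-negative: signed overflow. The true value -197 + (-392) = -589 lies outside [-512, 511].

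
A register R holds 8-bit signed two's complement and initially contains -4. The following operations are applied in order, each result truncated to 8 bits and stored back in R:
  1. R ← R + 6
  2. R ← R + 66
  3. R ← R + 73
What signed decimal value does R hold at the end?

Start: R = -4 = 11111100.
R = -4 + 6 = 2 = 00000010
R = 2 + 66 = 68 = 01000100
R = 68 + 73 = 141; wraps to -115 = 10001101

-115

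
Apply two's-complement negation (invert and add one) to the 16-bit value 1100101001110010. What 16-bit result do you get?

0011010110001110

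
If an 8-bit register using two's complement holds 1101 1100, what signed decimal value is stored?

MSB is 1, so the value is negative.
Invert: 00100011. Add 1: 00100100 = 36. So the value is −36.

-36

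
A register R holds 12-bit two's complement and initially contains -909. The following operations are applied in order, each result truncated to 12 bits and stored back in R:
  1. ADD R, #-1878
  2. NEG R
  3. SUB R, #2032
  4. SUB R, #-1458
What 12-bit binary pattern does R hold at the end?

100010100101

Start: R = -909 = 110001110011.
R = -909 + (-1878) = -2787; wraps to 1309 = 010100011101
R = −(1309) = -1309 = 101011100011
R = -1309 − 2032 = -3341; wraps to 755 = 001011110011
R = 755 − (-1458) = 2213; wraps to -1883 = 100010100101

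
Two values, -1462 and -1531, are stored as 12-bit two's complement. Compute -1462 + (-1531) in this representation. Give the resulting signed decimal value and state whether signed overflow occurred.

1103; overflow

-1462 → 101001001010
-1531 → 101000000101
  101001001010
+ 101000000101
= 010001001111  (discard carry-out 1)
Result 010001001111: MSB = 0 → value 1103.
Both addends are negative but the stored result is non-negative: signed overflow. The true value -1462 + (-1531) = -2993 lies outside [-2048, 2047].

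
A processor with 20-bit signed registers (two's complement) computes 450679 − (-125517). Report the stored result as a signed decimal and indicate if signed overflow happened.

450679 → 01101110000001110111
-125517 → 11100001010110110011
Subtract via negate-and-add: invert 11100001010110110011 + 1 = 00011110101001001101 (i.e. 125517).
  01101110000001110111
+ 00011110101001001101
= 10001100101011000100
Result 10001100101011000100: MSB = 1 → 576196 − 1048576 = -472380.
Both addends (after negating the subtrahend) are non-negative but the stored result is negative: signed overflow. The true value 450679 − (-125517) = 576196 lies outside [-524288, 524287].

-472380; overflow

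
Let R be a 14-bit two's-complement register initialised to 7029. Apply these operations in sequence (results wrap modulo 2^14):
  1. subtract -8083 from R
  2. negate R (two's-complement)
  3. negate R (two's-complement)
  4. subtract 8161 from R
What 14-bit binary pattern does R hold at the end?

Start: R = 7029 = 01101101110101.
R = 7029 − (-8083) = 15112; wraps to -1272 = 11101100001000
R = −(-1272) = 1272 = 00010011111000
R = −(1272) = -1272 = 11101100001000
R = -1272 − 8161 = -9433; wraps to 6951 = 01101100100111

01101100100111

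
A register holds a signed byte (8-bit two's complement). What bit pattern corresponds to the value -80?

|-80| = 80 = 01010000 in 8 bits.
Invert the bits: 10101111. Add 1: 10110000.
Check: 10110000 reads as 176 − 256 = -80.

10110000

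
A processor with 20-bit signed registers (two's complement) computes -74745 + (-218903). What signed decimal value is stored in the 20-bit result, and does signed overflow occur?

-74745 → 11101101110000000111
-218903 → 11001010100011101001
  11101101110000000111
+ 11001010100011101001
= 10111000010011110000  (discard carry-out 1)
Result 10111000010011110000: MSB = 1 → 754928 − 1048576 = -293648.
Both addends are negative and so is the stored result: no signed overflow.

-293648; no overflow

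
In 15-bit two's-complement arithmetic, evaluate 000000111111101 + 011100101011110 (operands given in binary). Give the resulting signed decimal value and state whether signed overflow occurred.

15195; no overflow

000000111111101 = 509 (signed)
011100101011110 = 14686 (signed)
  000000111111101
+ 011100101011110
= 011101101011011
Result 011101101011011: MSB = 0 → value 15195.
Both addends are non-negative and so is the stored result: no signed overflow.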